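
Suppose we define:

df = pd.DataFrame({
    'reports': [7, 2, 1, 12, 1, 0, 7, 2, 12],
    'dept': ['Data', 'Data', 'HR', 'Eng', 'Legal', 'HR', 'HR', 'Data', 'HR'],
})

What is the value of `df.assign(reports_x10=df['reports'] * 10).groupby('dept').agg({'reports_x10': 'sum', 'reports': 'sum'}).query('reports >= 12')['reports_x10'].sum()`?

add column reports_x10 = df['reports'] * 10:
   reports   dept  reports_x10
0        7   Data           70
1        2   Data           20
2        1     HR           10
3       12    Eng          120
4        1  Legal           10
5        0     HR            0
6        7     HR           70
7        2   Data           20
8       12     HR          120
group by dept: sum(reports_x10), sum(reports):
       reports_x10  reports
dept                       
Data           110       11
Eng            120       12
HR             200       20
Legal           10        1
filter rows where reports >= 12:
      reports_x10  reports
dept                      
Eng           120       12
HR            200       20
Reading off the sum of column 'reports_x10', we get 320.

320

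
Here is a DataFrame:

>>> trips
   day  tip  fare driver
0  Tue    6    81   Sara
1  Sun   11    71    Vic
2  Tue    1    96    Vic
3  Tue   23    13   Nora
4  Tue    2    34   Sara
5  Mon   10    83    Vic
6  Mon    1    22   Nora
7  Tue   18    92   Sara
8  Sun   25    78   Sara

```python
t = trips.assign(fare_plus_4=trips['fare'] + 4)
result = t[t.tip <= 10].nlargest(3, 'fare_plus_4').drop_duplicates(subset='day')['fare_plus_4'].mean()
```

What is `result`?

93.5

add column fare_plus_4 = trips['fare'] + 4:
   day  tip  fare driver  fare_plus_4
0  Tue    6    81   Sara           85
1  Sun   11    71    Vic           75
2  Tue    1    96    Vic          100
3  Tue   23    13   Nora           17
4  Tue    2    34   Sara           38
5  Mon   10    83    Vic           87
6  Mon    1    22   Nora           26
7  Tue   18    92   Sara           96
8  Sun   25    78   Sara           82
filter rows where tip <= 10:
   day  tip  fare driver  fare_plus_4
0  Tue    6    81   Sara           85
2  Tue    1    96    Vic          100
4  Tue    2    34   Sara           38
5  Mon   10    83    Vic           87
6  Mon    1    22   Nora           26
take 3 rows with largest fare_plus_4:
   day  tip  fare driver  fare_plus_4
2  Tue    1    96    Vic          100
5  Mon   10    83    Vic           87
0  Tue    6    81   Sara           85
drop duplicate day (keep=first):
   day  tip  fare driver  fare_plus_4
2  Tue    1    96    Vic          100
5  Mon   10    83    Vic           87
Reading off the mean of column 'fare_plus_4', we get 93.5.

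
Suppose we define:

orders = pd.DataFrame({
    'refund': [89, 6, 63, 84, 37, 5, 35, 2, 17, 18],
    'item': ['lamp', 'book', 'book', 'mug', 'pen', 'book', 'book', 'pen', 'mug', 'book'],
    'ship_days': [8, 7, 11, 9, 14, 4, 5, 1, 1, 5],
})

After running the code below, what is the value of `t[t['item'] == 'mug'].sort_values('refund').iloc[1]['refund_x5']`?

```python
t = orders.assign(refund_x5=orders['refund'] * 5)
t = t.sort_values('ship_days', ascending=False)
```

420

add column refund_x5 = orders['refund'] * 5:
   refund  item  ship_days  refund_x5
0      89  lamp          8        445
1       6  book          7         30
2      63  book         11        315
3      84   mug          9        420
4      37   pen         14        185
5       5  book          4         25
6      35  book          5        175
7       2   pen          1         10
8      17   mug          1         85
9      18  book          5         90
sort by ship_days descending:
   refund  item  ship_days  refund_x5
4      37   pen         14        185
2      63  book         11        315
3      84   mug          9        420
0      89  lamp          8        445
1       6  book          7         30
6      35  book          5        175
9      18  book          5         90
5       5  book          4         25
7       2   pen          1         10
8      17   mug          1         85
filter rows where item == 'mug':
   refund item  ship_days  refund_x5
3      84  mug          9        420
8      17  mug          1         85
sort by refund:
   refund item  ship_days  refund_x5
8      17  mug          1         85
3      84  mug          9        420
The value at position 1, column 'refund_x5' is 420.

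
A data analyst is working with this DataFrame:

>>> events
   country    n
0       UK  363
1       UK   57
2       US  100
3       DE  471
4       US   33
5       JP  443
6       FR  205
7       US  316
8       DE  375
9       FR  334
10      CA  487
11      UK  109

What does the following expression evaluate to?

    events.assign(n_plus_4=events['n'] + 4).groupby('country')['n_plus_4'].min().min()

37

add column n_plus_4 = events['n'] + 4:
   country    n  n_plus_4
0       UK  363       367
1       UK   57        61
2       US  100       104
3       DE  471       475
4       US   33        37
5       JP  443       447
6       FR  205       209
7       US  316       320
8       DE  375       379
9       FR  334       338
10      CA  487       491
11      UK  109       113
group by country, min of n_plus_4:
country
CA    491
DE    379
FR    209
JP    447
UK     61
US     37
Name: n_plus_4, dtype: int64
Finally, min of the resulting series = 37.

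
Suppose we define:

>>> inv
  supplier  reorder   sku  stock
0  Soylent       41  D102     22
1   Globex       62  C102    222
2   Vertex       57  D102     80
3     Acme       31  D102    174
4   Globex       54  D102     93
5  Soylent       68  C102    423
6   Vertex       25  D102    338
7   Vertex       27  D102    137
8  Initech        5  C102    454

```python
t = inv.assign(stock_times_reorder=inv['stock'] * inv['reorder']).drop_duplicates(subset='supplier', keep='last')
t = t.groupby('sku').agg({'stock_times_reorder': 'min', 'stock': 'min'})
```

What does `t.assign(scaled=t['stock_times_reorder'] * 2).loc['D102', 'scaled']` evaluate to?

7398

add column stock_times_reorder = inv['stock'] * inv['reorder']:
  supplier  reorder   sku  stock  stock_times_reorder
0  Soylent       41  D102     22                  902
1   Globex       62  C102    222                13764
2   Vertex       57  D102     80                 4560
3     Acme       31  D102    174                 5394
4   Globex       54  D102     93                 5022
5  Soylent       68  C102    423                28764
6   Vertex       25  D102    338                 8450
7   Vertex       27  D102    137                 3699
8  Initech        5  C102    454                 2270
drop duplicate supplier (keep=last):
  supplier  reorder   sku  stock  stock_times_reorder
3     Acme       31  D102    174                 5394
4   Globex       54  D102     93                 5022
5  Soylent       68  C102    423                28764
7   Vertex       27  D102    137                 3699
8  Initech        5  C102    454                 2270
group by sku: min(stock_times_reorder), min(stock):
      stock_times_reorder  stock
sku                             
C102                 2270    423
D102                 3699     93
add column scaled = t['stock_times_reorder'] * 2:
      stock_times_reorder  stock  scaled
sku                                     
C102                 2270    423    4540
D102                 3699     93    7398
So loc['D102', 'scaled'] = 7398.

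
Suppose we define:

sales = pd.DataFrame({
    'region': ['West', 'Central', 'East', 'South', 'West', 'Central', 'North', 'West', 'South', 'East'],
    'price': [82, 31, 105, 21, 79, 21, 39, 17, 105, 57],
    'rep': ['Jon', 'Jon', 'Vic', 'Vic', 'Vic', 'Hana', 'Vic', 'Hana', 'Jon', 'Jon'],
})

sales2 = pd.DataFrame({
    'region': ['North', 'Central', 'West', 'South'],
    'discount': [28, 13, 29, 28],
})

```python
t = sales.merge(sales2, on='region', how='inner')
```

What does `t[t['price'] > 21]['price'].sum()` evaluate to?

merge on 'region' (how='inner') → 8 rows:
    region  price   rep  discount
0     West     82   Jon        29
1  Central     31   Jon        13
2    South     21   Vic        28
3     West     79   Vic        29
4  Central     21  Hana        13
5    North     39   Vic        28
6     West     17  Hana        29
7    South    105   Jon        28
filter rows where price > 21:
    region  price  rep  discount
0     West     82  Jon        29
1  Central     31  Jon        13
3     West     79  Vic        29
5    North     39  Vic        28
7    South    105  Jon        28
The sum of column 'price' is 336.

336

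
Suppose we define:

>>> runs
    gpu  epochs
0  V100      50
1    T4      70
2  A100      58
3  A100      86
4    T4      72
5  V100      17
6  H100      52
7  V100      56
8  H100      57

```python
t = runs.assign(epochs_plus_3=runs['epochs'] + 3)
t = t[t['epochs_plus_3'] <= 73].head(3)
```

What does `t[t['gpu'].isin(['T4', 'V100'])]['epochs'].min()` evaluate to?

50

add column epochs_plus_3 = runs['epochs'] + 3:
    gpu  epochs  epochs_plus_3
0  V100      50             53
1    T4      70             73
2  A100      58             61
3  A100      86             89
4    T4      72             75
5  V100      17             20
6  H100      52             55
7  V100      56             59
8  H100      57             60
filter rows where epochs_plus_3 <= 73:
    gpu  epochs  epochs_plus_3
0  V100      50             53
1    T4      70             73
2  A100      58             61
5  V100      17             20
6  H100      52             55
7  V100      56             59
8  H100      57             60
take first 3 rows:
    gpu  epochs  epochs_plus_3
0  V100      50             53
1    T4      70             73
2  A100      58             61
filter rows where gpu in ['T4', 'V100']:
    gpu  epochs  epochs_plus_3
0  V100      50             53
1    T4      70             73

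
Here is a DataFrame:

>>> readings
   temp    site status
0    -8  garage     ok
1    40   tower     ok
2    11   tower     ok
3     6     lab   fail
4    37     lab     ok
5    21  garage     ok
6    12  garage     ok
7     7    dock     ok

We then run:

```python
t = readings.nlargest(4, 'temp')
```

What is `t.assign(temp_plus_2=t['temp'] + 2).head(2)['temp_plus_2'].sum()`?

81

take 4 rows with largest temp:
   temp    site status
1    40   tower     ok
4    37     lab     ok
5    21  garage     ok
6    12  garage     ok
add column temp_plus_2 = t['temp'] + 2:
   temp    site status  temp_plus_2
1    40   tower     ok           42
4    37     lab     ok           39
5    21  garage     ok           23
6    12  garage     ok           14
take first 2 rows:
   temp   site status  temp_plus_2
1    40  tower     ok           42
4    37    lab     ok           39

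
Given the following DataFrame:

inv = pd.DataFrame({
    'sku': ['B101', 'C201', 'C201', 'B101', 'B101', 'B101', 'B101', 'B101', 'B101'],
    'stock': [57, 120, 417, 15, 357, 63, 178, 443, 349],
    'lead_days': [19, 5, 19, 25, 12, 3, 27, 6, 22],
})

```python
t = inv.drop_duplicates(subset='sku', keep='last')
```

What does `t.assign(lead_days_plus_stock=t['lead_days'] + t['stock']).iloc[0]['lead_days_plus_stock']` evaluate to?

drop duplicate sku (keep=last):
    sku  stock  lead_days
2  C201    417         19
8  B101    349         22
add column lead_days_plus_stock = t['lead_days'] + t['stock']:
    sku  stock  lead_days  lead_days_plus_stock
2  C201    417         19                   436
8  B101    349         22                   371
So iloc[0]['lead_days_plus_stock'] = 436.

436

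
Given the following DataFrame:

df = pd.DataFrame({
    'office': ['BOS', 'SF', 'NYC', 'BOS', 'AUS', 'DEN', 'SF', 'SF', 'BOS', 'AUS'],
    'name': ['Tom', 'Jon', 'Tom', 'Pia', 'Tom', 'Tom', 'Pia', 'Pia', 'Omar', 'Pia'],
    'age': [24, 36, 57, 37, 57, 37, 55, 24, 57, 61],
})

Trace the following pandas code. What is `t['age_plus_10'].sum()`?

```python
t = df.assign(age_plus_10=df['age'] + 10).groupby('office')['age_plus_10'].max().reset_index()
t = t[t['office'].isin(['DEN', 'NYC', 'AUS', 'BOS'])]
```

add column age_plus_10 = df['age'] + 10:
  office  name  age  age_plus_10
0    BOS   Tom   24           34
1     SF   Jon   36           46
2    NYC   Tom   57           67
3    BOS   Pia   37           47
4    AUS   Tom   57           67
5    DEN   Tom   37           47
6     SF   Pia   55           65
7     SF   Pia   24           34
8    BOS  Omar   57           67
9    AUS   Pia   61           71
group by office, max of age_plus_10:
office
AUS    71
BOS    67
DEN    47
NYC    67
SF     65
Name: age_plus_10, dtype: int64
reset_index():
  office  age_plus_10
0    AUS           71
1    BOS           67
2    DEN           47
3    NYC           67
4     SF           65
filter rows where office in ['DEN', 'NYC', 'AUS', 'BOS']:
  office  age_plus_10
0    AUS           71
1    BOS           67
2    DEN           47
3    NYC           67
Hence 252.

252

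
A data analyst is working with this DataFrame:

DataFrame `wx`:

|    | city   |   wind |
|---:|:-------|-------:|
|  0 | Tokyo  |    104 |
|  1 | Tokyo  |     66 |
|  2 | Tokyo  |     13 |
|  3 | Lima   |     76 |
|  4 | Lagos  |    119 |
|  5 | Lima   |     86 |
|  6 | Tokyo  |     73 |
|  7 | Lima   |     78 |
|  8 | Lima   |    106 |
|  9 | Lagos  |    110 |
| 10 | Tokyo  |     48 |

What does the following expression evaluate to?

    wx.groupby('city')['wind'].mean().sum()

group by city, mean of wind:
city
Lagos    114.5
Lima      86.5
Tokyo     60.8
Name: wind, dtype: float64
Then the sum of the resulting series: 261.8

261.8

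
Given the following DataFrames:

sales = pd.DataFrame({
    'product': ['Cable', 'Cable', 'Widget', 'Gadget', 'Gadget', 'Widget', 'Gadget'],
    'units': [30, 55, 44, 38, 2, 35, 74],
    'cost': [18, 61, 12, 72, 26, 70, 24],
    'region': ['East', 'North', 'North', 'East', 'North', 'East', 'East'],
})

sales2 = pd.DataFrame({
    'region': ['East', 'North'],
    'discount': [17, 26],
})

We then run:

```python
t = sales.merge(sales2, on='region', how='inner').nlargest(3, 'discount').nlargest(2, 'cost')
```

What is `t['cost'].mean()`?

merge on 'region' (how='inner') → 7 rows:
  product  units  cost region  discount
0   Cable     30    18   East        17
1   Cable     55    61  North        26
2  Widget     44    12  North        26
3  Gadget     38    72   East        17
4  Gadget      2    26  North        26
5  Widget     35    70   East        17
6  Gadget     74    24   East        17
take 3 rows with largest discount:
  product  units  cost region  discount
1   Cable     55    61  North        26
2  Widget     44    12  North        26
4  Gadget      2    26  North        26
take 2 rows with largest cost:
  product  units  cost region  discount
1   Cable     55    61  North        26
4  Gadget      2    26  North        26
The mean of column 'cost' is 43.5.

43.5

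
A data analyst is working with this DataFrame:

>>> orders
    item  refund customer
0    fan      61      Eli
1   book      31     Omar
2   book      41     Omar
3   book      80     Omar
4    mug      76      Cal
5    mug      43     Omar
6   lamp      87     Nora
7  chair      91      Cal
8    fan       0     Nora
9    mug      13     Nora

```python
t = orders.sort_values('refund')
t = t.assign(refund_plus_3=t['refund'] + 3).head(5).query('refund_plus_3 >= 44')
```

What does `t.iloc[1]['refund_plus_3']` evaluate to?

46

sort by refund:
    item  refund customer
8    fan       0     Nora
9    mug      13     Nora
1   book      31     Omar
2   book      41     Omar
5    mug      43     Omar
0    fan      61      Eli
4    mug      76      Cal
3   book      80     Omar
6   lamp      87     Nora
7  chair      91      Cal
add column refund_plus_3 = t['refund'] + 3:
    item  refund customer  refund_plus_3
8    fan       0     Nora              3
9    mug      13     Nora             16
1   book      31     Omar             34
2   book      41     Omar             44
5    mug      43     Omar             46
0    fan      61      Eli             64
4    mug      76      Cal             79
3   book      80     Omar             83
6   lamp      87     Nora             90
7  chair      91      Cal             94
take first 5 rows:
   item  refund customer  refund_plus_3
8   fan       0     Nora              3
9   mug      13     Nora             16
1  book      31     Omar             34
2  book      41     Omar             44
5   mug      43     Omar             46
filter rows where refund_plus_3 >= 44:
   item  refund customer  refund_plus_3
2  book      41     Omar             44
5   mug      43     Omar             46
The value at position 1, column 'refund_plus_3' is 46.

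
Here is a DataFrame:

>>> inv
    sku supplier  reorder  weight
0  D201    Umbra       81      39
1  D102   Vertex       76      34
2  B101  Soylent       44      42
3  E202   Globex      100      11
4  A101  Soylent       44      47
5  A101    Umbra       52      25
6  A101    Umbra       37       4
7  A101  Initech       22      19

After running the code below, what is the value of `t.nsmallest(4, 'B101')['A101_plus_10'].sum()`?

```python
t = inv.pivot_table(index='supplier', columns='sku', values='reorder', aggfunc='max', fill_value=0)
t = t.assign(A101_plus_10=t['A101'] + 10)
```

114

pivot: rows=supplier, cols=sku, max(reorder):
sku       A101  B101  D102  D201  E202
supplier                              
Globex       0     0     0     0   100
Initech     22     0     0     0     0
Soylent     44    44     0     0     0
Umbra       52     0     0    81     0
Vertex       0     0    76     0     0
add column A101_plus_10 = t['A101'] + 10:
sku       A101  B101  D102  D201  E202  A101_plus_10
supplier                                            
Globex       0     0     0     0   100            10
Initech     22     0     0     0     0            32
Soylent     44    44     0     0     0            54
Umbra       52     0     0    81     0            62
Vertex       0     0    76     0     0            10
take 4 rows with smallest B101:
sku       A101  B101  D102  D201  E202  A101_plus_10
supplier                                            
Globex       0     0     0     0   100            10
Initech     22     0     0     0     0            32
Umbra       52     0     0    81     0            62
Vertex       0     0    76     0     0            10
Taking the sum of column 'A101_plus_10' gives 114.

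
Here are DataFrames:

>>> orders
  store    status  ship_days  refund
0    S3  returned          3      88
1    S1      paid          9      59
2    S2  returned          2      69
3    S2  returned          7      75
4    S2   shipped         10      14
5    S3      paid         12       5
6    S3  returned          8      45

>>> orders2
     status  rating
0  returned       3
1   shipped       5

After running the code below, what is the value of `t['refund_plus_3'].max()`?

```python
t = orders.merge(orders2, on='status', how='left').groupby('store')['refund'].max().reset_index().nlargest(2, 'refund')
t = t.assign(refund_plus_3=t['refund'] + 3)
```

91

merge on 'status' (how='left') → 7 rows:
  store    status  ship_days  refund  rating
0    S3  returned          3      88     3.0
1    S1      paid          9      59     NaN
2    S2  returned          2      69     3.0
3    S2  returned          7      75     3.0
4    S2   shipped         10      14     5.0
5    S3      paid         12       5     NaN
6    S3  returned          8      45     3.0
group by store, max of refund:
store
S1    59
S2    75
S3    88
Name: refund, dtype: int64
reset_index():
  store  refund
0    S1      59
1    S2      75
2    S3      88
take 2 rows with largest refund:
  store  refund
2    S3      88
1    S2      75
add column refund_plus_3 = t['refund'] + 3:
  store  refund  refund_plus_3
2    S3      88             91
1    S2      75             78
Reading off the max of column 'refund_plus_3', we get 91.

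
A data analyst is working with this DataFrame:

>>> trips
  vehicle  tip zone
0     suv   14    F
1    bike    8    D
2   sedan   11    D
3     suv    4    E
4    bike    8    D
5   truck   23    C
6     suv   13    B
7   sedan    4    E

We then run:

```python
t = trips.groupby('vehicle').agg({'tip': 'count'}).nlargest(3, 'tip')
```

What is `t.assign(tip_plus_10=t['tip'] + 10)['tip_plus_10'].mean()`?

12.3333333333

group by vehicle, count of tip:
         tip
vehicle     
bike       2
sedan      2
suv        3
truck      1
take 3 rows with largest tip:
         tip
vehicle     
suv        3
bike       2
sedan      2
add column tip_plus_10 = t['tip'] + 10:
         tip  tip_plus_10
vehicle                  
suv        3           13
bike       2           12
sedan      2           12
Finally, mean of column 'tip_plus_10' = 12.3333333333.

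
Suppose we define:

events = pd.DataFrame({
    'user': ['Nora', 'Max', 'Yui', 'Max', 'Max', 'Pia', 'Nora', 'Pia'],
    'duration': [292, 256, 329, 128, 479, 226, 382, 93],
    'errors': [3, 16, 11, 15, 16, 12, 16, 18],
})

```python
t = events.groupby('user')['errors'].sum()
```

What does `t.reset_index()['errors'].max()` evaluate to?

group by user, sum of errors:
user
Max     47
Nora    19
Pia     30
Yui     11
Name: errors, dtype: int64
reset_index():
   user  errors
0   Max      47
1  Nora      19
2   Pia      30
3   Yui      11
Finally, max of column 'errors' = 47.

47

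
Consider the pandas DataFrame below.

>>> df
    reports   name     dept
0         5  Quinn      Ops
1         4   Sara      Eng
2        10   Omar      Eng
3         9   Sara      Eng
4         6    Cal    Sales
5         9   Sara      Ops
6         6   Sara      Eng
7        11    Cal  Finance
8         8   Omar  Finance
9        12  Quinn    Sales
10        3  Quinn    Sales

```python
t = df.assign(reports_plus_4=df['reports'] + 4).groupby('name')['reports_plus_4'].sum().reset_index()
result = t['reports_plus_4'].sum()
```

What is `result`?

127

add column reports_plus_4 = df['reports'] + 4:
    reports   name     dept  reports_plus_4
0         5  Quinn      Ops               9
1         4   Sara      Eng               8
2        10   Omar      Eng              14
3         9   Sara      Eng              13
4         6    Cal    Sales              10
5         9   Sara      Ops              13
6         6   Sara      Eng              10
7        11    Cal  Finance              15
8         8   Omar  Finance              12
9        12  Quinn    Sales              16
10        3  Quinn    Sales               7
group by name, sum of reports_plus_4:
name
Cal      25
Omar     26
Quinn    32
Sara     44
Name: reports_plus_4, dtype: int64
reset_index():
    name  reports_plus_4
0    Cal              25
1   Omar              26
2  Quinn              32
3   Sara              44
Taking the sum of column 'reports_plus_4' gives 127.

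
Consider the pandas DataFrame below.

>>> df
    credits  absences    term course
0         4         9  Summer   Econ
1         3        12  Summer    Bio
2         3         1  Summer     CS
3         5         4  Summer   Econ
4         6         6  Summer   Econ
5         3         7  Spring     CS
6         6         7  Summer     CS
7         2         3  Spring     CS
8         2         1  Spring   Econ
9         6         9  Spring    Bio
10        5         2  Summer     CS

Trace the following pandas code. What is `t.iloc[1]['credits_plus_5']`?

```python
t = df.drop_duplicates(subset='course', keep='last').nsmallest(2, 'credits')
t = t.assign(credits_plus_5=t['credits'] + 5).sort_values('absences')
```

drop duplicate course (keep=last):
    credits  absences    term course
8         2         1  Spring   Econ
9         6         9  Spring    Bio
10        5         2  Summer     CS
take 2 rows with smallest credits:
    credits  absences    term course
8         2         1  Spring   Econ
10        5         2  Summer     CS
add column credits_plus_5 = t['credits'] + 5:
    credits  absences    term course  credits_plus_5
8         2         1  Spring   Econ               7
10        5         2  Summer     CS              10
sort by absences:
    credits  absences    term course  credits_plus_5
8         2         1  Spring   Econ               7
10        5         2  Summer     CS              10

10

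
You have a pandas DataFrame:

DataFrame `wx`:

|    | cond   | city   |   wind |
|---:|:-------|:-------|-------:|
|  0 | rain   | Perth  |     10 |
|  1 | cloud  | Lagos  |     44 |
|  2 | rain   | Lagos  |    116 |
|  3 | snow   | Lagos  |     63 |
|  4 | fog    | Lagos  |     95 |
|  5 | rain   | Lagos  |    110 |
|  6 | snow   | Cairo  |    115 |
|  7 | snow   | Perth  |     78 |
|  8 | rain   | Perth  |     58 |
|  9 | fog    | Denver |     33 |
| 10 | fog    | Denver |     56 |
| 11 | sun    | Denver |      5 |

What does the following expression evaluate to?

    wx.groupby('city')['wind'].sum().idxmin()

Denver

group by city, sum of wind:
city
Cairo     115
Denver     94
Lagos     428
Perth     146
Name: wind, dtype: int64
label with the smallest value → Denver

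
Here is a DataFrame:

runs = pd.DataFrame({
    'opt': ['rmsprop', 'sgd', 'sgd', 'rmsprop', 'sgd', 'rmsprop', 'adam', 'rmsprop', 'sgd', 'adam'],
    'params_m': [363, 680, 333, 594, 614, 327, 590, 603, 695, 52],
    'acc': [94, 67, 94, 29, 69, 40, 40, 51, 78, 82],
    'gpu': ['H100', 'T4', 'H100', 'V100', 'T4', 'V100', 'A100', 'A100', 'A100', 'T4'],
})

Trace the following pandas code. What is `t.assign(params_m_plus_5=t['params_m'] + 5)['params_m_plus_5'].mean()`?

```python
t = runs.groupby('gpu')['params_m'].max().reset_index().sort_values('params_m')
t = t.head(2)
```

group by gpu, max of params_m:
gpu
A100    695
H100    363
T4      680
V100    594
Name: params_m, dtype: int64
reset_index():
    gpu  params_m
0  A100       695
1  H100       363
2    T4       680
3  V100       594
sort by params_m:
    gpu  params_m
1  H100       363
3  V100       594
2    T4       680
0  A100       695
take first 2 rows:
    gpu  params_m
1  H100       363
3  V100       594
add column params_m_plus_5 = t['params_m'] + 5:
    gpu  params_m  params_m_plus_5
1  H100       363              368
3  V100       594              599
Reading off the mean of column 'params_m_plus_5', we get 483.5.

483.5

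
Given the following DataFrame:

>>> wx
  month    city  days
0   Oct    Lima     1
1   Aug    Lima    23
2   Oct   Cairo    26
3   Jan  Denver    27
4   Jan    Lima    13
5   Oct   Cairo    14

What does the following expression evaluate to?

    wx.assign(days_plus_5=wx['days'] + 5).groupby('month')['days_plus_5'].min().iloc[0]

add column days_plus_5 = wx['days'] + 5:
  month    city  days  days_plus_5
0   Oct    Lima     1            6
1   Aug    Lima    23           28
2   Oct   Cairo    26           31
3   Jan  Denver    27           32
4   Jan    Lima    13           18
5   Oct   Cairo    14           19
group by month, min of days_plus_5:
month
Aug    28
Jan    18
Oct     6
Name: days_plus_5, dtype: int64
value at position 0 → 28

28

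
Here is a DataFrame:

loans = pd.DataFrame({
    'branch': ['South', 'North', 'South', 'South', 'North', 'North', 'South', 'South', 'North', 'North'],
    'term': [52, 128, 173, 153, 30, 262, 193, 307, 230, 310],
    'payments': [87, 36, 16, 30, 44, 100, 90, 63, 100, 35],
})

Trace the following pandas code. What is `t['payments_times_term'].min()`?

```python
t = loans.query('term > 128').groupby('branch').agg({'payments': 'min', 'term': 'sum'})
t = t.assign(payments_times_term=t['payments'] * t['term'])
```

13216

filter rows where term > 128:
  branch  term  payments
2  South   173        16
3  South   153        30
5  North   262       100
6  South   193        90
7  South   307        63
8  North   230       100
9  North   310        35
group by branch: min(payments), sum(term):
        payments  term
branch                
North         35   802
South         16   826
add column payments_times_term = t['payments'] * t['term']:
        payments  term  payments_times_term
branch                                     
North         35   802                28070
South         16   826                13216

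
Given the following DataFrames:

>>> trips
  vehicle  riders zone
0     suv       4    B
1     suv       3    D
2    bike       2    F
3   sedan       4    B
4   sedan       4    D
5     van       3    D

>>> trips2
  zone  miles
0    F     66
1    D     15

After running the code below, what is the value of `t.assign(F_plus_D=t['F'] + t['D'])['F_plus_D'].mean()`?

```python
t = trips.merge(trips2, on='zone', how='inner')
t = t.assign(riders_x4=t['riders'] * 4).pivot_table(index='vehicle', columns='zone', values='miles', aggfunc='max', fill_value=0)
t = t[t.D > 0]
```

15.0

merge on 'zone' (how='inner') → 4 rows:
  vehicle  riders zone  miles
0     suv       3    D     15
1    bike       2    F     66
2   sedan       4    D     15
3     van       3    D     15
add column riders_x4 = t['riders'] * 4:
  vehicle  riders zone  miles  riders_x4
0     suv       3    D     15         12
1    bike       2    F     66          8
2   sedan       4    D     15         16
3     van       3    D     15         12
pivot: rows=vehicle, cols=zone, max(miles):
zone      D   F
vehicle        
bike      0  66
sedan    15   0
suv      15   0
van      15   0
filter rows where D > 0:
zone      D  F
vehicle       
sedan    15  0
suv      15  0
van      15  0
add column F_plus_D = t['F'] + t['D']:
zone      D  F  F_plus_D
vehicle                 
sedan    15  0        15
suv      15  0        15
van      15  0        15
So mean() = 15.0.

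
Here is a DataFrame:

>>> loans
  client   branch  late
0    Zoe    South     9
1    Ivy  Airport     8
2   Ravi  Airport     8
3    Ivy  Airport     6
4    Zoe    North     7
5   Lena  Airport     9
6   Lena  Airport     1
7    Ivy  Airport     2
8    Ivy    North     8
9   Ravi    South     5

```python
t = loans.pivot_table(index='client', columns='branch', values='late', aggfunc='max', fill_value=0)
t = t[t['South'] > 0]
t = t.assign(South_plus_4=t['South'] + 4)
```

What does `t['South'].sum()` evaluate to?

14

pivot: rows=client, cols=branch, max(late):
branch  Airport  North  South
client                       
Ivy           8      8      0
Lena          9      0      0
Ravi          8      0      5
Zoe           0      7      9
filter rows where South > 0:
branch  Airport  North  South
client                       
Ravi          8      0      5
Zoe           0      7      9
add column South_plus_4 = t['South'] + 4:
branch  Airport  North  South  South_plus_4
client                                     
Ravi          8      0      5             9
Zoe           0      7      9            13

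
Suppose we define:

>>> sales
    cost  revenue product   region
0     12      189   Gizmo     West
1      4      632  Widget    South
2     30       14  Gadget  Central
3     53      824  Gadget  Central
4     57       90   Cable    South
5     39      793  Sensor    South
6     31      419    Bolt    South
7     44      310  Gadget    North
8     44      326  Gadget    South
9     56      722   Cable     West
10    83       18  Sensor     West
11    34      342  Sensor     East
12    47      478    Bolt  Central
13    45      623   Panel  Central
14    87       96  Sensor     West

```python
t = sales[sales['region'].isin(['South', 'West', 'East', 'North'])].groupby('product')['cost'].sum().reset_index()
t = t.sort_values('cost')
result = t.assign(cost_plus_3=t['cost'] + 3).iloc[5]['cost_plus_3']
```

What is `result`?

246

filter rows where region in ['South', 'West', 'East', 'North']:
    cost  revenue product region
0     12      189   Gizmo   West
1      4      632  Widget  South
4     57       90   Cable  South
5     39      793  Sensor  South
6     31      419    Bolt  South
7     44      310  Gadget  North
8     44      326  Gadget  South
9     56      722   Cable   West
10    83       18  Sensor   West
11    34      342  Sensor   East
14    87       96  Sensor   West
group by product, sum of cost:
product
Bolt       31
Cable     113
Gadget     88
Gizmo      12
Sensor    243
Widget      4
Name: cost, dtype: int64
reset_index():
  product  cost
0    Bolt    31
1   Cable   113
2  Gadget    88
3   Gizmo    12
4  Sensor   243
5  Widget     4
sort by cost:
  product  cost
5  Widget     4
3   Gizmo    12
0    Bolt    31
2  Gadget    88
1   Cable   113
4  Sensor   243
add column cost_plus_3 = t['cost'] + 3:
  product  cost  cost_plus_3
5  Widget     4            7
3   Gizmo    12           15
0    Bolt    31           34
2  Gadget    88           91
1   Cable   113          116
4  Sensor   243          246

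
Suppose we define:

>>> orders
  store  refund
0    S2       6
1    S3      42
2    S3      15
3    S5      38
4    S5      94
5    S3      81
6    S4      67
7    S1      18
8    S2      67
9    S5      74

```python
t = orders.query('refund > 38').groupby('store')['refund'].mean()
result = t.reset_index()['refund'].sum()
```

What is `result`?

279.5

filter rows where refund > 38:
  store  refund
1    S3      42
4    S5      94
5    S3      81
6    S4      67
8    S2      67
9    S5      74
group by store, mean of refund:
store
S2    67.0
S3    61.5
S4    67.0
S5    84.0
Name: refund, dtype: float64
reset_index():
  store  refund
0    S2    67.0
1    S3    61.5
2    S4    67.0
3    S5    84.0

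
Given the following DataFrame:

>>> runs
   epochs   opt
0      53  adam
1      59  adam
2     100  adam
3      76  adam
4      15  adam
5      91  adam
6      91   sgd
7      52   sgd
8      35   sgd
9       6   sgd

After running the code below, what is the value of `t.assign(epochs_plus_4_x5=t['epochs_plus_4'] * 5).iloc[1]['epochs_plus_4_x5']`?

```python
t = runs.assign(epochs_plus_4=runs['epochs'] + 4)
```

315

add column epochs_plus_4 = runs['epochs'] + 4:
   epochs   opt  epochs_plus_4
0      53  adam             57
1      59  adam             63
2     100  adam            104
3      76  adam             80
4      15  adam             19
5      91  adam             95
6      91   sgd             95
7      52   sgd             56
8      35   sgd             39
9       6   sgd             10
add column epochs_plus_4_x5 = t['epochs_plus_4'] * 5:
   epochs   opt  epochs_plus_4  epochs_plus_4_x5
0      53  adam             57               285
1      59  adam             63               315
2     100  adam            104               520
3      76  adam             80               400
4      15  adam             19                95
5      91  adam             95               475
6      91   sgd             95               475
7      52   sgd             56               280
8      35   sgd             39               195
9       6   sgd             10                50
value at position 1, column 'epochs_plus_4_x5' → 315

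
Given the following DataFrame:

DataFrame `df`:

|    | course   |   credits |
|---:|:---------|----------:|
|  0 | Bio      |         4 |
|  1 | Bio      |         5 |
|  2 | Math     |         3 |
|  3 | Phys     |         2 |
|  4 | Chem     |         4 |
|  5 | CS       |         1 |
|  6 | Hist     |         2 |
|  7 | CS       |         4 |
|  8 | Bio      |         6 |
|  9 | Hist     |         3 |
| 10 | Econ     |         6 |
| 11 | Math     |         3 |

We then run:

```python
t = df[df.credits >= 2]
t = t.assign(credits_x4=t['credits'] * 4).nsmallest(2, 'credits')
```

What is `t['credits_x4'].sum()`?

filter rows where credits >= 2:
   course  credits
0     Bio        4
1     Bio        5
2    Math        3
3    Phys        2
4    Chem        4
6    Hist        2
7      CS        4
8     Bio        6
9    Hist        3
10   Econ        6
11   Math        3
add column credits_x4 = t['credits'] * 4:
   course  credits  credits_x4
0     Bio        4          16
1     Bio        5          20
2    Math        3          12
3    Phys        2           8
4    Chem        4          16
6    Hist        2           8
7      CS        4          16
8     Bio        6          24
9    Hist        3          12
10   Econ        6          24
11   Math        3          12
take 2 rows with smallest credits:
  course  credits  credits_x4
3   Phys        2           8
6   Hist        2           8
So sum() = 16.

16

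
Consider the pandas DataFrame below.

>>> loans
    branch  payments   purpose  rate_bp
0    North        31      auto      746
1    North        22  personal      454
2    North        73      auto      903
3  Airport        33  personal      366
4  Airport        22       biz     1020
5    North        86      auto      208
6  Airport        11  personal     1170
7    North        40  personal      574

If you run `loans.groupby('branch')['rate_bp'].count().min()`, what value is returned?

3

group by branch, count of rate_bp:
branch
Airport    3
North      5
Name: rate_bp, dtype: int64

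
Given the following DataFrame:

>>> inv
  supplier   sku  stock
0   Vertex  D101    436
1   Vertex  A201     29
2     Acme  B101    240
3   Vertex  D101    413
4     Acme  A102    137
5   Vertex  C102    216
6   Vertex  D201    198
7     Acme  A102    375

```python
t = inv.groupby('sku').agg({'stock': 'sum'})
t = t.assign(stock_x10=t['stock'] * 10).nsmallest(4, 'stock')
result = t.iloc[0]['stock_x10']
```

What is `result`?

group by sku, sum of stock:
      stock
sku        
A102    512
A201     29
B101    240
C102    216
D101    849
D201    198
add column stock_x10 = t['stock'] * 10:
      stock  stock_x10
sku                   
A102    512       5120
A201     29        290
B101    240       2400
C102    216       2160
D101    849       8490
D201    198       1980
take 4 rows with smallest stock:
      stock  stock_x10
sku                   
A201     29        290
D201    198       1980
C102    216       2160
B101    240       2400
Reading off the value at position 0, column 'stock_x10', we get 290.

290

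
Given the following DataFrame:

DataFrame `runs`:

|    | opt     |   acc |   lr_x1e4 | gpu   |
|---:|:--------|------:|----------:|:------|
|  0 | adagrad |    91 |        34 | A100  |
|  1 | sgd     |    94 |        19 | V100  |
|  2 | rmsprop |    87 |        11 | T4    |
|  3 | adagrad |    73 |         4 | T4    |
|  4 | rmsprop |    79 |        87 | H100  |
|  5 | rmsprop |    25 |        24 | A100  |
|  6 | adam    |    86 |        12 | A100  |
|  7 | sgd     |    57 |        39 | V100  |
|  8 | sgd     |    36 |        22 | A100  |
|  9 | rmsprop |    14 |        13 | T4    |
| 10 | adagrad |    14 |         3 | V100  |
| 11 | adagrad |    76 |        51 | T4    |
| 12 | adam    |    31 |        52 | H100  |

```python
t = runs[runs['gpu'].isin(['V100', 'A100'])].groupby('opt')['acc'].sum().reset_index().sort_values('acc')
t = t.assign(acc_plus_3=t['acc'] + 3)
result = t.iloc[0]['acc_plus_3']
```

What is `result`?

28

filter rows where gpu in ['V100', 'A100']:
        opt  acc  lr_x1e4   gpu
0   adagrad   91       34  A100
1       sgd   94       19  V100
5   rmsprop   25       24  A100
6      adam   86       12  A100
7       sgd   57       39  V100
8       sgd   36       22  A100
10  adagrad   14        3  V100
group by opt, sum of acc:
opt
adagrad    105
adam        86
rmsprop     25
sgd        187
Name: acc, dtype: int64
reset_index():
       opt  acc
0  adagrad  105
1     adam   86
2  rmsprop   25
3      sgd  187
sort by acc:
       opt  acc
2  rmsprop   25
1     adam   86
0  adagrad  105
3      sgd  187
add column acc_plus_3 = t['acc'] + 3:
       opt  acc  acc_plus_3
2  rmsprop   25          28
1     adam   86          89
0  adagrad  105         108
3      sgd  187         190
Finally, value at position 0, column 'acc_plus_3' = 28.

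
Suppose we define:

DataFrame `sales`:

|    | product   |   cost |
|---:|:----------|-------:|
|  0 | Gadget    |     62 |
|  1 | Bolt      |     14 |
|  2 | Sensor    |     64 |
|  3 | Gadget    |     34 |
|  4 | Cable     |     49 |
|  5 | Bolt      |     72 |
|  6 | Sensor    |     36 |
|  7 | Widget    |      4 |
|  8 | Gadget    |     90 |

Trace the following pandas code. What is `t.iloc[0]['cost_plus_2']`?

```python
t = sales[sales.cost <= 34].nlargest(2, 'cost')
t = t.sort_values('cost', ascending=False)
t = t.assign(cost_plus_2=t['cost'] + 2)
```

36

filter rows where cost <= 34:
  product  cost
1    Bolt    14
3  Gadget    34
7  Widget     4
take 2 rows with largest cost:
  product  cost
3  Gadget    34
1    Bolt    14
sort by cost descending:
  product  cost
3  Gadget    34
1    Bolt    14
add column cost_plus_2 = t['cost'] + 2:
  product  cost  cost_plus_2
3  Gadget    34           36
1    Bolt    14           16
value at position 0, column 'cost_plus_2' → 36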